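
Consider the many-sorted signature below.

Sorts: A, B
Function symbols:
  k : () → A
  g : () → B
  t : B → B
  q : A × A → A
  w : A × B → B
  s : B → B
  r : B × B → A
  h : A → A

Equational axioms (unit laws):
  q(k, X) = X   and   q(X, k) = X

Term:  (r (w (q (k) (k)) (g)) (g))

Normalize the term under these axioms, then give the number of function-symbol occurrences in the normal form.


1. (r (w (q (k) (k)) (g)) (g))  →  (r (w (k) (g)) (g))
normal form: (r (w (k) (g)) (g))

size = 5


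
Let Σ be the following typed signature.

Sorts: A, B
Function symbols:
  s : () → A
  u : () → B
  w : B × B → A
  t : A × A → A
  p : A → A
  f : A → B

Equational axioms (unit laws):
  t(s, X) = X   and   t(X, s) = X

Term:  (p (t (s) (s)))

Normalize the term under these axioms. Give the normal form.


1. (p (t (s) (s)))  →  (p (s))

normal form = (p (s))


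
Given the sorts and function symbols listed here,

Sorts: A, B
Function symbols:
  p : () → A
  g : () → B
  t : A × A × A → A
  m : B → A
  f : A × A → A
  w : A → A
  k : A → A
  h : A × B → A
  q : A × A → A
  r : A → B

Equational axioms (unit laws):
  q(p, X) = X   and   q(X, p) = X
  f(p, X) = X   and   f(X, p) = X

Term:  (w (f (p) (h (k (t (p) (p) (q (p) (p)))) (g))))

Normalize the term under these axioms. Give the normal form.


normal form = (w (h (k (t (p) (p) (p))) (g)))

1. (w (f (p) (h (k (t (p) (p) (q (p) (p)))) (g))))  →  (w (h (k (t (p) (p) (q (p) (p)))) (g)))
2. (w (h (k (t (p) (p) (q (p) (p)))) (g)))  →  (w (h (k (t (p) (p) (p))) (g)))


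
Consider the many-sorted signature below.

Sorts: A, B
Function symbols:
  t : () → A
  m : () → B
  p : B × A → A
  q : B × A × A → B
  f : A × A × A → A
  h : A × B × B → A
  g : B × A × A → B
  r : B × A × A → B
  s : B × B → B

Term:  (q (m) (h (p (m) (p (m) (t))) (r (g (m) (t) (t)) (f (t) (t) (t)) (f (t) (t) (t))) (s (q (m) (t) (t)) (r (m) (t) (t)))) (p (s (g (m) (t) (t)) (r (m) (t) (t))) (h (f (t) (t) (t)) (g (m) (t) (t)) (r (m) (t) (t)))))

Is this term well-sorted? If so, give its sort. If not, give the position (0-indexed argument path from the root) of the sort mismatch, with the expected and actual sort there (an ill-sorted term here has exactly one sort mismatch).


  (m) : B
      (m) : B
        (m) : B
        (t) : A
      (p (m) (t)) : A
    (p (m) (p (m) (t))) : A
        (m) : B
        (t) : A
        (t) : A
      (g (m) (t) (t)) : B
        (t) : A
        (t) : A
        (t) : A
      (f (t) (t) (t)) : A
        (t) : A
        (t) : A
        (t) : A
      (f (t) (t) (t)) : A
    (r (g (m) (t) (t)) (f (t) (t) (t)) (f (t) (t) (t))) : B
        (m) : B
        (t) : A
        (t) : A
      (q (m) (t) (t)) : B
        (m) : B
        (t) : A
        (t) : A
      (r (m) (t) (t)) : B
    (s (q (m) (t) (t)) (r (m) (t) (t))) : B
  (h (p (m) (p (m) (t))) (r (g (m) (t) (t)) (f (t) (t) (t)) (f (t) (t) (t))) (s (q (m) (t) (t)) (r (m) (t) (t)))) : A
        (m) : B
        (t) : A
        (t) : A
      (g (m) (t) (t)) : B
        (m) : B
        (t) : A
        (t) : A
      (r (m) (t) (t)) : B
    (s (g (m) (t) (t)) (r (m) (t) (t))) : B
        (t) : A
        (t) : A
        (t) : A
      (f (t) (t) (t)) : A
        (m) : B
        (t) : A
        (t) : A
      (g (m) (t) (t)) : B
        (m) : B
        (t) : A
        (t) : A
      (r (m) (t) (t)) : B
    (h (f (t) (t) (t)) (g (m) (t) (t)) (r (m) (t) (t))) : A
  (p (s (g (m) (t) (t)) (r (m) (t) (t))) (h (f (t) (t) (t)) (g (m) (t) (t)) (r (m) (t) (t)))) : A
(q (m) (h (p (m) (p (m) (t))) (r (g (m) (t) (t)) (f (t) (t) (t)) (f (t) (t) (t))) (s (q (m) (t) (t)) (r (m) (t) (t)))) (p (s (g (m) (t) (t)) (r (m) (t) (t))) (h (f (t) (t) (t)) (g (m) (t) (t)) (r (m) (t) (t))))) : B

well-sorted; sort = B


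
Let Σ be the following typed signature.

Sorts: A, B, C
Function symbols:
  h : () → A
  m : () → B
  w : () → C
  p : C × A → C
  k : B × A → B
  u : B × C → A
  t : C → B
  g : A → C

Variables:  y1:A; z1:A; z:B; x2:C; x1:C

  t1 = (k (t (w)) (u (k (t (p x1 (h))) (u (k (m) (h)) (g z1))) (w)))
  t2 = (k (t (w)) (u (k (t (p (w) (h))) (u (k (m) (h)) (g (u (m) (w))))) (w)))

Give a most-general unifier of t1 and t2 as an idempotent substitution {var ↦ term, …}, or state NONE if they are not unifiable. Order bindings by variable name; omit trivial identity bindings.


{x1 ↦ (w), z1 ↦ (u (m) (w))}


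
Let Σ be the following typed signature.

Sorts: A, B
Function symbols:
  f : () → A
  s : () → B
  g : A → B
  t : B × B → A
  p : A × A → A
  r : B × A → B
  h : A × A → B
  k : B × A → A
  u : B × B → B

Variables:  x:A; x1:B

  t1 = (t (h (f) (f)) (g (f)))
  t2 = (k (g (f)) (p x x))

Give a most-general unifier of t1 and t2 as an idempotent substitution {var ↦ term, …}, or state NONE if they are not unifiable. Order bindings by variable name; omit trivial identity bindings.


head clash or occurs-check failure — not unifiable

NONE (not unifiable)


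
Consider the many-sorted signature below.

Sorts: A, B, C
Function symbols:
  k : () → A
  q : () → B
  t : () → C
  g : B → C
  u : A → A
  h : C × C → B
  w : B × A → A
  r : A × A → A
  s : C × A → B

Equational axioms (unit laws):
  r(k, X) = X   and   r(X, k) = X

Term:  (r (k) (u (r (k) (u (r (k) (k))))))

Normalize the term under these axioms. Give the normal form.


normal form = (u (u (k)))

1. (r (k) (u (r (k) (u (r (k) (k))))))  →  (u (r (k) (u (r (k) (k)))))
2. (u (r (k) (u (r (k) (k)))))  →  (u (u (r (k) (k))))
3. (u (u (r (k) (k))))  →  (u (u (k)))


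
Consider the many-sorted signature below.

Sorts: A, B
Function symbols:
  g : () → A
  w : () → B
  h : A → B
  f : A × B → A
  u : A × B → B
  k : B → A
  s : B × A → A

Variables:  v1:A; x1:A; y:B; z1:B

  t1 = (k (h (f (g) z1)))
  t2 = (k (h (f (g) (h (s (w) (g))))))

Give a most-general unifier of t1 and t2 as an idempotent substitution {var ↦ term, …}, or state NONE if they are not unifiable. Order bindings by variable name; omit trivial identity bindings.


{z1 ↦ (h (s (w) (g)))}


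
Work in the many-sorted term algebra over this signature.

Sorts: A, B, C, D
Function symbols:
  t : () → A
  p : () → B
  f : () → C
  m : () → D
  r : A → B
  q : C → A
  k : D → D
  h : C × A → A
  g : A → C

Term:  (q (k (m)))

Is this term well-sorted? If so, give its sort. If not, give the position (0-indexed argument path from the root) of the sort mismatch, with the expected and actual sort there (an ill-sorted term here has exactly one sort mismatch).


ill-sorted at position [0]: expected C, got D

    (m) : D
  (k (m)) : D
(q (k (m))) : ✗ arg 0 at [0] has sort D, expected C


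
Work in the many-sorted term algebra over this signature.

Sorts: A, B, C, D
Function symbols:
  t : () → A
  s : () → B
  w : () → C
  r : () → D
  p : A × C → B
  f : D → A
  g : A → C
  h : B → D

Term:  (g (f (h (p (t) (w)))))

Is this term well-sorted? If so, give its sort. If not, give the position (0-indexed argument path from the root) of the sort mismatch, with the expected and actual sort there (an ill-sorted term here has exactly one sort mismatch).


        (t) : A
        (w) : C
      (p (t) (w)) : B
    (h (p (t) (w))) : D
  (f (h (p (t) (w)))) : A
(g (f (h (p (t) (w))))) : C

well-sorted; sort = C


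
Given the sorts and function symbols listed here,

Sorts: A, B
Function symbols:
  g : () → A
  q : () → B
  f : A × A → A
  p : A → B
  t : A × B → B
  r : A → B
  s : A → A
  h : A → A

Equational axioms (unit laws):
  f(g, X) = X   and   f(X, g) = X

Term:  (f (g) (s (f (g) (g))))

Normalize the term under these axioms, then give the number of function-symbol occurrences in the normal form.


1. (f (g) (s (f (g) (g))))  →  (s (f (g) (g)))
2. (s (f (g) (g)))  →  (s (g))
normal form: (s (g))

size = 2


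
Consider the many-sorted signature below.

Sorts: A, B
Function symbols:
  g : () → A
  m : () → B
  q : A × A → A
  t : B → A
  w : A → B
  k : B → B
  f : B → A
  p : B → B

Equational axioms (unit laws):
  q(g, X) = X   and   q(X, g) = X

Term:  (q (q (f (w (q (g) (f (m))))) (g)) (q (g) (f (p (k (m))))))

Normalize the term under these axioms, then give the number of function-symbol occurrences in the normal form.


1. (q (q (f (w (q (g) (f (m))))) (g)) (q (g) (f (p (k (m))))))  →  (q (f (w (q (g) (f (m))))) (q (g) (f (p (k (m))))))
2. (q (f (w (q (g) (f (m))))) (q (g) (f (p (k (m))))))  →  (q (f (w (f (m)))) (q (g) (f (p (k (m))))))
3. (q (f (w (f (m)))) (q (g) (f (p (k (m))))))  →  (q (f (w (f (m)))) (f (p (k (m)))))
normal form: (q (f (w (f (m)))) (f (p (k (m)))))

size = 9


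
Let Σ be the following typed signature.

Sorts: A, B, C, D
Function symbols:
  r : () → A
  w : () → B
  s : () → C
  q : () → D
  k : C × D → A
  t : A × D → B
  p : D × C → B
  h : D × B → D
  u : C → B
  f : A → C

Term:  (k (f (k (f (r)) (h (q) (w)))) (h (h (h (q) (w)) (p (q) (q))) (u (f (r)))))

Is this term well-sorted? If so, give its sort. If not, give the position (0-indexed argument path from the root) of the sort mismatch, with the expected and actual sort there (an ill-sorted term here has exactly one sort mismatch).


ill-sorted at position [1, 0, 1, 1]: expected C, got D

        (r) : A
      (f (r)) : C
        (q) : D
        (w) : B
      (h (q) (w)) : D
    (k (f (r)) (h (q) (w))) : A
  (f (k (f (r)) (h (q) (w)))) : C
        (q) : D
        (w) : B
      (h (q) (w)) : D
        (q) : D
        (q) : D
      (p (q) (q)) : ✗ arg 1 at [1, 0, 1, 1] has sort D, expected C
        (r) : A
      (f (r)) : C
    (u (f (r))) : B


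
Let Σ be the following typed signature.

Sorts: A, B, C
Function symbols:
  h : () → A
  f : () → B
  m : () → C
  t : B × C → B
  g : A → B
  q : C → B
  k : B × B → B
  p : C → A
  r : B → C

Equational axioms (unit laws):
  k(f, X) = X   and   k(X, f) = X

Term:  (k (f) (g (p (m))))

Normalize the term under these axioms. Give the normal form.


normal form = (g (p (m)))

1. (k (f) (g (p (m))))  →  (g (p (m)))


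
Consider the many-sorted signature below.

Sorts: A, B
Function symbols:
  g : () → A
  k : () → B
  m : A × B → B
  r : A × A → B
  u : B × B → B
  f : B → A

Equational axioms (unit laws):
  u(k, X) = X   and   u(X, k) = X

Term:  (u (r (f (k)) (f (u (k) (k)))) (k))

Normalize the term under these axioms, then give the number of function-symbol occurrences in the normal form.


1. (u (r (f (k)) (f (u (k) (k)))) (k))  →  (r (f (k)) (f (u (k) (k))))
2. (r (f (k)) (f (u (k) (k))))  →  (r (f (k)) (f (k)))
normal form: (r (f (k)) (f (k)))

size = 5


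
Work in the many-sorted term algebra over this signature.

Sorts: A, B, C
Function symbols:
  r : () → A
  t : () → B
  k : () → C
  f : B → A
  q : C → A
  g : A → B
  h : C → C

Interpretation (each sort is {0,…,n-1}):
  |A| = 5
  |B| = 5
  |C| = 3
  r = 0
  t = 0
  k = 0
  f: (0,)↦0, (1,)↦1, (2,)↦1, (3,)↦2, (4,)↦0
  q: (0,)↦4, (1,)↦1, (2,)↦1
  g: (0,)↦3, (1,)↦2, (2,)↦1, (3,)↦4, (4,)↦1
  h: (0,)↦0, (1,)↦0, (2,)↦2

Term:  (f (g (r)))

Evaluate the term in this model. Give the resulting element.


value = 2

  r = 0
  (g (r)) = g(0,) = 3
  (f (g (r))) = f(3,) = 2


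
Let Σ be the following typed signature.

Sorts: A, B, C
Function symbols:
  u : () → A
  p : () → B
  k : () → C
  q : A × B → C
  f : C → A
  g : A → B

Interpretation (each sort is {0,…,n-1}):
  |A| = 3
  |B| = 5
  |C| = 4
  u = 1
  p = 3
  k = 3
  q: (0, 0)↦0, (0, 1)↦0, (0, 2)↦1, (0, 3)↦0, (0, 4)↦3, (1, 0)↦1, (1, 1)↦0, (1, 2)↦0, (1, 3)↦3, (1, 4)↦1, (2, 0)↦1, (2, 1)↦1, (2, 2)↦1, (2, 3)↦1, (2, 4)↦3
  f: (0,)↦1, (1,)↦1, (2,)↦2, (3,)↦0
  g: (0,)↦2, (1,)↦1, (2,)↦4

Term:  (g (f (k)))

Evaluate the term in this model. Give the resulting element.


value = 2

  k = 3
  (f (k)) = f(3,) = 0
  (g (f (k))) = g(0,) = 2


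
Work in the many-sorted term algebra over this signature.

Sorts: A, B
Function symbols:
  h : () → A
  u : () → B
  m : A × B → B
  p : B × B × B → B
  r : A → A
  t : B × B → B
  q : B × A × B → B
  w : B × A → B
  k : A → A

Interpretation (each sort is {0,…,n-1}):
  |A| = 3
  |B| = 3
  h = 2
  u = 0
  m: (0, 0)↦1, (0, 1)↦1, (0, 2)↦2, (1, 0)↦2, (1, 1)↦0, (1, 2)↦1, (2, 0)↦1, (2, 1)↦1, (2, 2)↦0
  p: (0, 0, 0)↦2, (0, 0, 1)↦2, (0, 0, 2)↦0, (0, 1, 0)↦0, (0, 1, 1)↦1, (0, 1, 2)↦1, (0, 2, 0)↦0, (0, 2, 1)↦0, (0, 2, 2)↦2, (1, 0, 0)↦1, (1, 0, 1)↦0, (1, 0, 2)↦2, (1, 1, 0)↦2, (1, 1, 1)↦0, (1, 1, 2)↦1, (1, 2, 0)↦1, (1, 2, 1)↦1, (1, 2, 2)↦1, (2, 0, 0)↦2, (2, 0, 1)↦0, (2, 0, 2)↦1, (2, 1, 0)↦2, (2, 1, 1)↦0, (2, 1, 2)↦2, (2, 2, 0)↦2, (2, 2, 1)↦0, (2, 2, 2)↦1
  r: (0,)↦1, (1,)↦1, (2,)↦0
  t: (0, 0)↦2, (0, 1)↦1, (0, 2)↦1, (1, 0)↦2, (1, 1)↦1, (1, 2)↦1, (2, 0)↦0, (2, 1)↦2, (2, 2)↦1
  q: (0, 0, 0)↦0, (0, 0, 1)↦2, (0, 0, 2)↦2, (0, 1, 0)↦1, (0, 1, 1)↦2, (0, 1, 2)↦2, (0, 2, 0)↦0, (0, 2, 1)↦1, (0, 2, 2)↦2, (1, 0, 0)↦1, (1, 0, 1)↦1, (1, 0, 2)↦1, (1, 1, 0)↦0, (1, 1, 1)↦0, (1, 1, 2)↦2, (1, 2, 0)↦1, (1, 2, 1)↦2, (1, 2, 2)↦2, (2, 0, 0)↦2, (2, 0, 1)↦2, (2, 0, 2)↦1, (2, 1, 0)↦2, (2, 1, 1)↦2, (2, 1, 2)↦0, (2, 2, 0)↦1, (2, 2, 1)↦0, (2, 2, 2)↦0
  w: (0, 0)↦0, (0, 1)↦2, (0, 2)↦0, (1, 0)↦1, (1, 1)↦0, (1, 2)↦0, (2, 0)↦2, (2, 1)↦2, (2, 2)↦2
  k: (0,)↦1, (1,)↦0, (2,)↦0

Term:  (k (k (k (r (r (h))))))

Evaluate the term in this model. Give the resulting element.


  h = 2
  (r (h)) = r(2,) = 0
  (r (r (h))) = r(0,) = 1
  (k (r (r (h)))) = k(1,) = 0
  (k (k (r (r (h))))) = k(0,) = 1
  (k (k (k (r (r (h)))))) = k(1,) = 0

value = 0


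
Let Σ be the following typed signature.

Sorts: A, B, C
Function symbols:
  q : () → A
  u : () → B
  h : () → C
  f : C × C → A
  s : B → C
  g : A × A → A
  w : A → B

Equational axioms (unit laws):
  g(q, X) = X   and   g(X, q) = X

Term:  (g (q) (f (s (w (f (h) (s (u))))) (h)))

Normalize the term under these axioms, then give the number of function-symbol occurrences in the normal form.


1. (g (q) (f (s (w (f (h) (s (u))))) (h)))  →  (f (s (w (f (h) (s (u))))) (h))
normal form: (f (s (w (f (h) (s (u))))) (h))

size = 8


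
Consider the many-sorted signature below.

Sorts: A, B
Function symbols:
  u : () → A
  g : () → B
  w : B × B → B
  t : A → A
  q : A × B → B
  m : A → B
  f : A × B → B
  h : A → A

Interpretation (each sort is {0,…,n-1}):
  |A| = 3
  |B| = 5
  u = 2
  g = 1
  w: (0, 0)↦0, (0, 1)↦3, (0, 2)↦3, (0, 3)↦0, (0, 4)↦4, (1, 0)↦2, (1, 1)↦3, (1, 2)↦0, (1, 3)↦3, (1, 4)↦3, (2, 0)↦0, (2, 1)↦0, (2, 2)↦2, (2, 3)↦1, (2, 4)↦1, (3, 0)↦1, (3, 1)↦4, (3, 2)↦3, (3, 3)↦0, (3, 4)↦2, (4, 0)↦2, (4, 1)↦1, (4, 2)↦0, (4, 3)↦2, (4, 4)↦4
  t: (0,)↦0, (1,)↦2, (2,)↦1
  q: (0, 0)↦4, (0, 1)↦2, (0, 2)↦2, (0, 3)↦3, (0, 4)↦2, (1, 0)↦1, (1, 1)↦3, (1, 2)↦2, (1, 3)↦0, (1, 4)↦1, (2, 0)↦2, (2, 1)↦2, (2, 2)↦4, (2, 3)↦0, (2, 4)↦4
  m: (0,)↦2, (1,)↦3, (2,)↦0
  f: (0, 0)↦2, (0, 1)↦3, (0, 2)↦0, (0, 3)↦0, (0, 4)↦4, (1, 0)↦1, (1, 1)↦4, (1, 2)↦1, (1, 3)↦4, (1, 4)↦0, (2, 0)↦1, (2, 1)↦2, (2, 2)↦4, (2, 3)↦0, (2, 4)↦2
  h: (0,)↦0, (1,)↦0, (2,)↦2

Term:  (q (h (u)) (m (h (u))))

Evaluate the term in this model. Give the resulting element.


value = 2

  u = 2
  (h (u)) = h(2,) = 2
  u = 2
  (h (u)) = h(2,) = 2
  (m (h (u))) = m(2,) = 0
  (q (h (u)) (m (h (u)))) = q(2, 0) = 2


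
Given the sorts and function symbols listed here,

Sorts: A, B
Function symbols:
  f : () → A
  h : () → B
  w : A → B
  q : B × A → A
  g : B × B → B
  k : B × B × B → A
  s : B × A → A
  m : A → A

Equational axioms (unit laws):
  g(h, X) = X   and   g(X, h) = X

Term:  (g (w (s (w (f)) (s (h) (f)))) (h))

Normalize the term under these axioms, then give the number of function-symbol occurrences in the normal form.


size = 7

1. (g (w (s (w (f)) (s (h) (f)))) (h))  →  (w (s (w (f)) (s (h) (f))))
normal form: (w (s (w (f)) (s (h) (f))))


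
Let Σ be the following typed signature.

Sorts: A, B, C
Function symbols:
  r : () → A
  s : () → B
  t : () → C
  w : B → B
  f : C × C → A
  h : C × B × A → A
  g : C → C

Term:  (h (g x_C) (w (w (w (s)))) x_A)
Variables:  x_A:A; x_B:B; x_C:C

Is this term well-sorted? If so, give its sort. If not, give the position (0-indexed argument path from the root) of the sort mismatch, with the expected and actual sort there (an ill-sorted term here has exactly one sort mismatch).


    x_C : C
  (g x_C) : C
        (s) : B
      (w (s)) : B
    (w (w (s))) : B
  (w (w (w (s)))) : B
  x_A : A
(h (g x_C) (w (w (w (s)))) x_A) : A

well-sorted; sort = A


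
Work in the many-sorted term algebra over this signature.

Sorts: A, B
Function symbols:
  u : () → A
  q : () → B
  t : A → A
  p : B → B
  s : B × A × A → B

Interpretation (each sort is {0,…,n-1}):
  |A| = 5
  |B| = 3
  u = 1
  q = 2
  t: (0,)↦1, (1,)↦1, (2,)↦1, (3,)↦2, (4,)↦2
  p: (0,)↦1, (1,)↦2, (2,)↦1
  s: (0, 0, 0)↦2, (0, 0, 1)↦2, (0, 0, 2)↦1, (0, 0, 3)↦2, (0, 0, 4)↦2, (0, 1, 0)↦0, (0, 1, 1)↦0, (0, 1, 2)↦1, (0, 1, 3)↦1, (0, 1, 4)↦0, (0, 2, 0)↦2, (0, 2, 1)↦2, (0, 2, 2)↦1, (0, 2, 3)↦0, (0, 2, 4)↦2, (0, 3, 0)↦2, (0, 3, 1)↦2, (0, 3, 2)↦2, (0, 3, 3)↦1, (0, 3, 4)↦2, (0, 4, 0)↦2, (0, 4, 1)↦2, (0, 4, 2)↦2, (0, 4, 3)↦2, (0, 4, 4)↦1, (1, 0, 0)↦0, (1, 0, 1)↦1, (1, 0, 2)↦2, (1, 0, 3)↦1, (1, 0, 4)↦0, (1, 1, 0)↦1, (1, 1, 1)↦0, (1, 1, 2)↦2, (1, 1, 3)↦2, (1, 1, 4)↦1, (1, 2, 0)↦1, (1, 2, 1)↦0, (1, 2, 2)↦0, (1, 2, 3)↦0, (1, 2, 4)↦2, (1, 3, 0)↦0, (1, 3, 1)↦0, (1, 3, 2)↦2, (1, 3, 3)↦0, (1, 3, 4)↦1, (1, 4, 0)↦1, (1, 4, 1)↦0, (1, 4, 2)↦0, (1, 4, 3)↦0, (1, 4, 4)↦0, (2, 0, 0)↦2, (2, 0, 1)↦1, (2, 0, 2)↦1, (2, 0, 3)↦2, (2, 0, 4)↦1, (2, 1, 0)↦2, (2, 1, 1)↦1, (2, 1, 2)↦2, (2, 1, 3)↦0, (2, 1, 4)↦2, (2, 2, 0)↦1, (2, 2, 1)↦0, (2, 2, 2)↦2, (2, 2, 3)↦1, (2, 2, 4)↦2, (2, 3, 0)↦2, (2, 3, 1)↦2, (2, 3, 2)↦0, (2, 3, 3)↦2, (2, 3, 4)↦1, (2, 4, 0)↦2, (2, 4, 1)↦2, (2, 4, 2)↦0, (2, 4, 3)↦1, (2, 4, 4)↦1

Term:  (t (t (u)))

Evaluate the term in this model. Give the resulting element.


value = 1

  u = 1
  (t (u)) = t(1,) = 1
  (t (t (u))) = t(1,) = 1


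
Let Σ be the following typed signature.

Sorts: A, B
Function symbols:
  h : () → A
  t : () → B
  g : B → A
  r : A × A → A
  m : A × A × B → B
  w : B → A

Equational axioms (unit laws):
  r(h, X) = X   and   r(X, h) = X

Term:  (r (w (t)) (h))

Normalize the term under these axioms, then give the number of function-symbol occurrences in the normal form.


1. (r (w (t)) (h))  →  (w (t))
normal form: (w (t))

size = 2


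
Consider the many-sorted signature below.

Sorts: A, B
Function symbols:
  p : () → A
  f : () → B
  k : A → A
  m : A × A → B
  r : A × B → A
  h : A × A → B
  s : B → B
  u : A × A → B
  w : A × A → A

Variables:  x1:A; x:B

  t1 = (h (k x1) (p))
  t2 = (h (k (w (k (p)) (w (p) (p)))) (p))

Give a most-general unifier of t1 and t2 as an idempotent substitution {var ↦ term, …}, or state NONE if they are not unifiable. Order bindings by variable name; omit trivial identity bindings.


{x1 ↦ (w (k (p)) (w (p) (p)))}


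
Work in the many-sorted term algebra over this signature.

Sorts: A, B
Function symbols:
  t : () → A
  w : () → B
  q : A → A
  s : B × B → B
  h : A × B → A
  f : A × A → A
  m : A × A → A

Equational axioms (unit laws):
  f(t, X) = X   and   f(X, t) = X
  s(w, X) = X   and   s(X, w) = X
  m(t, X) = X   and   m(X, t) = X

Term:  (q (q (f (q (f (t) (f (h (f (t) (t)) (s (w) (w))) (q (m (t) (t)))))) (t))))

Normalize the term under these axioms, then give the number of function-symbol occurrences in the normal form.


1. (q (q (f (q (f (t) (f (h (f (t) (t)) (s (w) (w))) (q (m (t) (t)))))) (t))))  →  (q (q (q (f (t) (f (h (f (t) (t)) (s (w) (w))) (q (m (t) (t))))))))
2. (q (q (q (f (t) (f (h (f (t) (t)) (s (w) (w))) (q (m (t) (t))))))))  →  (q (q (q (f (h (f (t) (t)) (s (w) (w))) (q (m (t) (t)))))))
3. (q (q (q (f (h (f (t) (t)) (s (w) (w))) (q (m (t) (t)))))))  →  (q (q (q (f (h (t) (s (w) (w))) (q (m (t) (t)))))))
4. (q (q (q (f (h (t) (s (w) (w))) (q (m (t) (t)))))))  →  (q (q (q (f (h (t) (w)) (q (m (t) (t)))))))
5. (q (q (q (f (h (t) (w)) (q (m (t) (t)))))))  →  (q (q (q (f (h (t) (w)) (q (t))))))
normal form: (q (q (q (f (h (t) (w)) (q (t))))))

size = 9


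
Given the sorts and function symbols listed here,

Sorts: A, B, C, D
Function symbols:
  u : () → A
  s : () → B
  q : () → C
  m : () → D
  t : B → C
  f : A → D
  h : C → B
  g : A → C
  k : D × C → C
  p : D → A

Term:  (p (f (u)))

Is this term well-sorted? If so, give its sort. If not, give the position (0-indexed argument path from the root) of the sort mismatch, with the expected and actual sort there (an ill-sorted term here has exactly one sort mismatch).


    (u) : A
  (f (u)) : D
(p (f (u))) : A

well-sorted; sort = A


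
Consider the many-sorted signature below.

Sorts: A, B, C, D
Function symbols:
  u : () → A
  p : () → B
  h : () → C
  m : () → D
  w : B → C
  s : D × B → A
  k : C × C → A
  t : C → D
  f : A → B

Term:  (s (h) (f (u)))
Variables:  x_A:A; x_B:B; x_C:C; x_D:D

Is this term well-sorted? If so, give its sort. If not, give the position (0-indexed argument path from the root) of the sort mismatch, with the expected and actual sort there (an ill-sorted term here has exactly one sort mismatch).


ill-sorted at position [0]: expected D, got C

  (h) : C
    (u) : A
  (f (u)) : B
(s (h) (f (u))) : ✗ arg 0 at [0] has sort C, expected D


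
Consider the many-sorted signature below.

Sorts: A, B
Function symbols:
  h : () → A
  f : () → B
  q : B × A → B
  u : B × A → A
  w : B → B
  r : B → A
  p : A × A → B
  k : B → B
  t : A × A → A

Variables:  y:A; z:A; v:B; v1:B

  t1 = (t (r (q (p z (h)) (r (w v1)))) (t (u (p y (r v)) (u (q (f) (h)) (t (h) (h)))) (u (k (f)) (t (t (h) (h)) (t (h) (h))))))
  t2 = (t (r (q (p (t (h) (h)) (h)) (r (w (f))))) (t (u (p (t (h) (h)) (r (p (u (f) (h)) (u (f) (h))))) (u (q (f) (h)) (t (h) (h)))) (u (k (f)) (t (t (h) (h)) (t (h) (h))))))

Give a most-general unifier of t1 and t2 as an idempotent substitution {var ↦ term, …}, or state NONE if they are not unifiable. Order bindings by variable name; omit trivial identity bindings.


{v ↦ (p (u (f) (h)) (u (f) (h))), v1 ↦ (f), y ↦ (t (h) (h)), z ↦ (t (h) (h))}


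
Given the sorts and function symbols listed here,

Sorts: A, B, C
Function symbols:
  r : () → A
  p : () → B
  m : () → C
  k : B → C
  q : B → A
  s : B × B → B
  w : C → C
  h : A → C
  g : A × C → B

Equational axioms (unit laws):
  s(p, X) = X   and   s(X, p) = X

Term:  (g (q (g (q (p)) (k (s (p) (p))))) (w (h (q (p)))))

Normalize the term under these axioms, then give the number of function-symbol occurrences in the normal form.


size = 11

1. (g (q (g (q (p)) (k (s (p) (p))))) (w (h (q (p)))))  →  (g (q (g (q (p)) (k (p)))) (w (h (q (p)))))
normal form: (g (q (g (q (p)) (k (p)))) (w (h (q (p)))))


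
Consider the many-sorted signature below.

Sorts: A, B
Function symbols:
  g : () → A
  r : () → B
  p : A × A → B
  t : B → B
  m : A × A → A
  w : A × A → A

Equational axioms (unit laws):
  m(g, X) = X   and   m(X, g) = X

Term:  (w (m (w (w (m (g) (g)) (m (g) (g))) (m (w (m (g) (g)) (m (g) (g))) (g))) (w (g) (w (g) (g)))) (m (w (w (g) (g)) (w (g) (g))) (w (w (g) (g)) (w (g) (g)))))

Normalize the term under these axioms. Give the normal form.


1. (w (m (w (w (m (g) (g)) (m (g) (g))) (m (w (m (g) (g)) (m (g) (g))) (g))) (w (g) (w (g) (g)))) (m (w (w (g) (g)) (w (g) (g))) (w (w (g) (g)) (w (g) (g)))))  →  (w (m (w (w (g) (m (g) (g))) (m (w (m (g) (g)) (m (g) (g))) (g))) (w (g) (w (g) (g)))) (m (w (w (g) (g)) (w (g) (g))) (w (w (g) (g)) (w (g) (g)))))
2. (w (m (w (w (g) (m (g) (g))) (m (w (m (g) (g)) (m (g) (g))) (g))) (w (g) (w (g) (g)))) (m (w (w (g) (g)) (w (g) (g))) (w (w (g) (g)) (w (g) (g)))))  →  (w (m (w (w (g) (g)) (m (w (m (g) (g)) (m (g) (g))) (g))) (w (g) (w (g) (g)))) (m (w (w (g) (g)) (w (g) (g))) (w (w (g) (g)) (w (g) (g)))))
3. (w (m (w (w (g) (g)) (m (w (m (g) (g)) (m (g) (g))) (g))) (w (g) (w (g) (g)))) (m (w (w (g) (g)) (w (g) (g))) (w (w (g) (g)) (w (g) (g)))))  →  (w (m (w (w (g) (g)) (w (m (g) (g)) (m (g) (g)))) (w (g) (w (g) (g)))) (m (w (w (g) (g)) (w (g) (g))) (w (w (g) (g)) (w (g) (g)))))
4. (w (m (w (w (g) (g)) (w (m (g) (g)) (m (g) (g)))) (w (g) (w (g) (g)))) (m (w (w (g) (g)) (w (g) (g))) (w (w (g) (g)) (w (g) (g)))))  →  (w (m (w (w (g) (g)) (w (g) (m (g) (g)))) (w (g) (w (g) (g)))) (m (w (w (g) (g)) (w (g) (g))) (w (w (g) (g)) (w (g) (g)))))
5. (w (m (w (w (g) (g)) (w (g) (m (g) (g)))) (w (g) (w (g) (g)))) (m (w (w (g) (g)) (w (g) (g))) (w (w (g) (g)) (w (g) (g)))))  →  (w (m (w (w (g) (g)) (w (g) (g))) (w (g) (w (g) (g)))) (m (w (w (g) (g)) (w (g) (g))) (w (w (g) (g)) (w (g) (g)))))

normal form = (w (m (w (w (g) (g)) (w (g) (g))) (w (g) (w (g) (g)))) (m (w (w (g) (g)) (w (g) (g))) (w (w (g) (g)) (w (g) (g)))))


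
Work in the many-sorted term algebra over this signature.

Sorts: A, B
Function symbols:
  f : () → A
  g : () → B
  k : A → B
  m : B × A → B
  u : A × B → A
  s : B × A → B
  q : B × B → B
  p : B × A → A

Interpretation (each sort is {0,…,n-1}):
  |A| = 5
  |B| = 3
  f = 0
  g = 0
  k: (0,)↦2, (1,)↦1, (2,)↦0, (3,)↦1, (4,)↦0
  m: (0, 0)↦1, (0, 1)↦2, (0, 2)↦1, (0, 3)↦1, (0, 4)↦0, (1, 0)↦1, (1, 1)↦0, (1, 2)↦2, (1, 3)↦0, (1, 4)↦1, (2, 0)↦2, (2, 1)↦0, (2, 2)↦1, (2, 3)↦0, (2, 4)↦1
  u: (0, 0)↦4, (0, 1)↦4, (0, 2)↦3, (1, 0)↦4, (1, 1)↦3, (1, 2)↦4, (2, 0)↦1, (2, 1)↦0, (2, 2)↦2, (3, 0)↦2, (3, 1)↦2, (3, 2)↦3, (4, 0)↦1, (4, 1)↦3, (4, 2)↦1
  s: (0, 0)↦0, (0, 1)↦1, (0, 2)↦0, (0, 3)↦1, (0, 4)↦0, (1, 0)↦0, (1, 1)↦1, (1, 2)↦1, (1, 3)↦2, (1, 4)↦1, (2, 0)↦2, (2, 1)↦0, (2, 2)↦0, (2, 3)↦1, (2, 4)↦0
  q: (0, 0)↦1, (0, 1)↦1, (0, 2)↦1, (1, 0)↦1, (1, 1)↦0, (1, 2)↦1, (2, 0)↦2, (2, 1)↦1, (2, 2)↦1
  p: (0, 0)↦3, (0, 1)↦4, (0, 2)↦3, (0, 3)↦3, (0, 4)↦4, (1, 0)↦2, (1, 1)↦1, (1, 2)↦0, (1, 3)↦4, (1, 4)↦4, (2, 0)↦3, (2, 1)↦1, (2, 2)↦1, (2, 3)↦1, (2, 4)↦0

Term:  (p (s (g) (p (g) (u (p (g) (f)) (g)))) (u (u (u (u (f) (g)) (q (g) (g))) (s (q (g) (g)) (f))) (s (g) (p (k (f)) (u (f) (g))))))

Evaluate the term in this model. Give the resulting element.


value = 1

  g = 0
  g = 0
  g = 0
  f = 0
  (p (g) (f)) = p(0, 0) = 3
  g = 0
  (u (p (g) (f)) (g)) = u(3, 0) = 2
  (p (g) (u (p (g) (f)) (g))) = p(0, 2) = 3
  (s (g) (p (g) (u (p (g) (f)) (g)))) = s(0, 3) = 1
  f = 0
  g = 0
  (u (f) (g)) = u(0, 0) = 4
  g = 0
  g = 0
  (q (g) (g)) = q(0, 0) = 1
  (u (u (f) (g)) (q (g) (g))) = u(4, 1) = 3
  g = 0
  g = 0
  (q (g) (g)) = q(0, 0) = 1
  f = 0
  (s (q (g) (g)) (f)) = s(1, 0) = 0
  (u (u (u (f) (g)) (q (g) (g))) (s (q (g) (g)) (f))) = u(3, 0) = 2
  g = 0
  f = 0
  (k (f)) = k(0,) = 2
  f = 0
  g = 0
  (u (f) (g)) = u(0, 0) = 4
  (p (k (f)) (u (f) (g))) = p(2, 4) = 0
  (s (g) (p (k (f)) (u (f) (g)))) = s(0, 0) = 0
  (u (u (u (u (f) (g)) (q (g) (g))) (s (q (g) (g)) (f))) (s (g) (p (k (f)) (u (f) (g))))) = u(2, 0) = 1
  (p (s (g) (p (g) (u (p (g) (f)) (g)))) (u (u (u (u (f) (g)) (q (g) (g))) (s (q (g) (g)) (f))) (s (g) (p (k (f)) (u (f) (g)))))) = p(1, 1) = 1


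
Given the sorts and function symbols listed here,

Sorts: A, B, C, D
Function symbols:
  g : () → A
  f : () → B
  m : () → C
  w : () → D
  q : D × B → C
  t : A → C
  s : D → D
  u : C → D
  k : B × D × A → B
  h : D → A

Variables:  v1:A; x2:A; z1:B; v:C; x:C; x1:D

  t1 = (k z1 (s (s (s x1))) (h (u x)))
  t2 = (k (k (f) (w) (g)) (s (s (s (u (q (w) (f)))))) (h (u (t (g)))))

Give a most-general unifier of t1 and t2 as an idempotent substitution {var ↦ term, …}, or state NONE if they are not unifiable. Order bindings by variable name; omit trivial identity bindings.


{x ↦ (t (g)), x1 ↦ (u (q (w) (f))), z1 ↦ (k (f) (w) (g))}


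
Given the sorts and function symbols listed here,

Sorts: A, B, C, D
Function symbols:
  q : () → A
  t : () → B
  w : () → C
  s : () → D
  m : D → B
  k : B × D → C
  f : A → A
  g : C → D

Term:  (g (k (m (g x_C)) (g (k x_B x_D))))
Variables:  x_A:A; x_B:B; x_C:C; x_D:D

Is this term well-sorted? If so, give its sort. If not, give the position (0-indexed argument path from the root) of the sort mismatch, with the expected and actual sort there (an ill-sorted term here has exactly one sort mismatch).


        x_C : C
      (g x_C) : D
    (m (g x_C)) : B
        x_B : B
        x_D : D
      (k x_B x_D) : C
    (g (k x_B x_D)) : D
  (k (m (g x_C)) (g (k x_B x_D))) : C
(g (k (m (g x_C)) (g (k x_B x_D)))) : D

well-sorted; sort = D


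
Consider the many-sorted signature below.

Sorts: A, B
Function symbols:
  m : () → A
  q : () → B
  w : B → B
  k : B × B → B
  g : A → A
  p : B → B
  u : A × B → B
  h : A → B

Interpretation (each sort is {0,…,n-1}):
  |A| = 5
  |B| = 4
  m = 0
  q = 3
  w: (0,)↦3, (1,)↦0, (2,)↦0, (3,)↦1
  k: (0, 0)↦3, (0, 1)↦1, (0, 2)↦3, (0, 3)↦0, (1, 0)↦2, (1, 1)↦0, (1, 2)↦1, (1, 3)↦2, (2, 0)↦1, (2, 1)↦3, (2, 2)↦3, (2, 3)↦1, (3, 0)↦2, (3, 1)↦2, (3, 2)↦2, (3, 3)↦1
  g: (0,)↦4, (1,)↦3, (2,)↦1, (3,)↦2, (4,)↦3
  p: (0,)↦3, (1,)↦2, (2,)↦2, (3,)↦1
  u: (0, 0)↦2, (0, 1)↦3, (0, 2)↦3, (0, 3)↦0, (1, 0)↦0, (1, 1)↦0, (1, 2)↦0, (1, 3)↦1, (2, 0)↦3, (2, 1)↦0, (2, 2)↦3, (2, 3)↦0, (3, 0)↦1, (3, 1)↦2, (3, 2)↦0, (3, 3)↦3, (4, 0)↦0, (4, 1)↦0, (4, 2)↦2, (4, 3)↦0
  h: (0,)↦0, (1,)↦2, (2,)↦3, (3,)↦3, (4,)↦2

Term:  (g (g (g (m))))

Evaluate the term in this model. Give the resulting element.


value = 2

  m = 0
  (g (m)) = g(0,) = 4
  (g (g (m))) = g(4,) = 3
  (g (g (g (m)))) = g(3,) = 2


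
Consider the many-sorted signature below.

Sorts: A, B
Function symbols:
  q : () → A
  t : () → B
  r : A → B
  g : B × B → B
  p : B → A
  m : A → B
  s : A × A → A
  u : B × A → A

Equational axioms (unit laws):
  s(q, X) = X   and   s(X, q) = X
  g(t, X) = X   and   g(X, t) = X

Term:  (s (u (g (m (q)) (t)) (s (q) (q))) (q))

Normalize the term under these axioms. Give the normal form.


normal form = (u (m (q)) (q))

1. (s (u (g (m (q)) (t)) (s (q) (q))) (q))  →  (u (g (m (q)) (t)) (s (q) (q)))
2. (u (g (m (q)) (t)) (s (q) (q)))  →  (u (m (q)) (s (q) (q)))
3. (u (m (q)) (s (q) (q)))  →  (u (m (q)) (q))


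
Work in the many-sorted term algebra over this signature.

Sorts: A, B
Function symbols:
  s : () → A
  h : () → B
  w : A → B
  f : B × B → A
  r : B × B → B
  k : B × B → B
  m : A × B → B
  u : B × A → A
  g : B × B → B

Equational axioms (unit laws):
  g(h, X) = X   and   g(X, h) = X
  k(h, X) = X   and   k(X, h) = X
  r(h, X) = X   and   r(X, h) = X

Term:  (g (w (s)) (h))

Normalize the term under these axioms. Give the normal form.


normal form = (w (s))

1. (g (w (s)) (h))  →  (w (s))


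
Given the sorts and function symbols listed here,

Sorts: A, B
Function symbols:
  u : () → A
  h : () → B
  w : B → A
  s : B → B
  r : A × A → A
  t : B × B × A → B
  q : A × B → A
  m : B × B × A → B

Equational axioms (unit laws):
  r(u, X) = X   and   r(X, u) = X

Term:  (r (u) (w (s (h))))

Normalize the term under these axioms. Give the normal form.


normal form = (w (s (h)))

1. (r (u) (w (s (h))))  →  (w (s (h)))


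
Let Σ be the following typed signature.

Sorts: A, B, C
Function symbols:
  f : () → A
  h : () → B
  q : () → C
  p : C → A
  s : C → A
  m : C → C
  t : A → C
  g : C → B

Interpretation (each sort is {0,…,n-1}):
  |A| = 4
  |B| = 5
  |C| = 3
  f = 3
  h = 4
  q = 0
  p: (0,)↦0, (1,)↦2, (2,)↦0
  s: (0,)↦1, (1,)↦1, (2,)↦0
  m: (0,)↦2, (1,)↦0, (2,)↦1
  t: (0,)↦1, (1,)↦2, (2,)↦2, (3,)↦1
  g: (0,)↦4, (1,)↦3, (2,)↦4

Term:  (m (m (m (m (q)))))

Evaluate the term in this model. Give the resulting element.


  q = 0
  (m (q)) = m(0,) = 2
  (m (m (q))) = m(2,) = 1
  (m (m (m (q)))) = m(1,) = 0
  (m (m (m (m (q))))) = m(0,) = 2

value = 2


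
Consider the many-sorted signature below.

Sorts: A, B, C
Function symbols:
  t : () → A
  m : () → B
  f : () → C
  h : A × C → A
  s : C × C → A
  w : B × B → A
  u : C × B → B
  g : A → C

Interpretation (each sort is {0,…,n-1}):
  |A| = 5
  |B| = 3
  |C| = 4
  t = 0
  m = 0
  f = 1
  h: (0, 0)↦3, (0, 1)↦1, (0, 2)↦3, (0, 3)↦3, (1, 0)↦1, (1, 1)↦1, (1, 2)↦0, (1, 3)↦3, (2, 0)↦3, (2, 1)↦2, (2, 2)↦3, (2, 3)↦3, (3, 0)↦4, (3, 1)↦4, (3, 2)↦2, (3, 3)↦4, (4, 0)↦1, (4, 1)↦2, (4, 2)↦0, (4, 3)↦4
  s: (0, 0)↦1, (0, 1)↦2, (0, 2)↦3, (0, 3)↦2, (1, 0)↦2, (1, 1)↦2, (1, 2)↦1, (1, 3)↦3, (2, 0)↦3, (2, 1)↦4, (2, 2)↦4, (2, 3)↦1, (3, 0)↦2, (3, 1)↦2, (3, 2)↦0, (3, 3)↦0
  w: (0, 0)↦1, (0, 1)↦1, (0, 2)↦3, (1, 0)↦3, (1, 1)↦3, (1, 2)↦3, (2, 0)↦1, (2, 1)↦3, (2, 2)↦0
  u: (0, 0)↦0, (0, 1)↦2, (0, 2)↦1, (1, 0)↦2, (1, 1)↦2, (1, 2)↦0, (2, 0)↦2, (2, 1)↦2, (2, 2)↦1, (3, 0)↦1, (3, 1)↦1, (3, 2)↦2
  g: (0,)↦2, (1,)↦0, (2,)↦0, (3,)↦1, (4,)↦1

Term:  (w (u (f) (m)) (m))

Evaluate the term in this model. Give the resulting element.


  f = 1
  m = 0
  (u (f) (m)) = u(1, 0) = 2
  m = 0
  (w (u (f) (m)) (m)) = w(2, 0) = 1

value = 1


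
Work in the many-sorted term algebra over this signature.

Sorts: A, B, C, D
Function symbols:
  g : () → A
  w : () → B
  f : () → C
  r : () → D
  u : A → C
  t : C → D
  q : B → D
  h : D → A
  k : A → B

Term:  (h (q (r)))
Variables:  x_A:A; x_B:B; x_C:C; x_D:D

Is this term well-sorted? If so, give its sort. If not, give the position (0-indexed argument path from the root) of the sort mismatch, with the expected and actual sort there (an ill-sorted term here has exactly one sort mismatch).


    (r) : D
  (q (r)) : ✗ arg 0 at [0, 0] has sort D, expected B

ill-sorted at position [0, 0]: expected B, got D


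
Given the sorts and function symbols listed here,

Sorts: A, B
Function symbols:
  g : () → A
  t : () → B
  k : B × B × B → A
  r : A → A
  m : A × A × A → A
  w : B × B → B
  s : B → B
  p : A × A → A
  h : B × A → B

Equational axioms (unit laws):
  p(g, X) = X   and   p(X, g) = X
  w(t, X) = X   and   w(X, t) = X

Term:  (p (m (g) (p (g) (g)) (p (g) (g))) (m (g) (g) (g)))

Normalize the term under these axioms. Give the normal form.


1. (p (m (g) (p (g) (g)) (p (g) (g))) (m (g) (g) (g)))  →  (p (m (g) (g) (p (g) (g))) (m (g) (g) (g)))
2. (p (m (g) (g) (p (g) (g))) (m (g) (g) (g)))  →  (p (m (g) (g) (g)) (m (g) (g) (g)))

normal form = (p (m (g) (g) (g)) (m (g) (g) (g)))


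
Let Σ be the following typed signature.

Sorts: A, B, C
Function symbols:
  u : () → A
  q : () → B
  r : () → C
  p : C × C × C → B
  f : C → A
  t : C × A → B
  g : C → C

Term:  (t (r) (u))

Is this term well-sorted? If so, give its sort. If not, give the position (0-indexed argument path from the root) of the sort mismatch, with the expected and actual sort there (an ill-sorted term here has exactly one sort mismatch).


well-sorted; sort = B

  (r) : C
  (u) : A
(t (r) (u)) : B


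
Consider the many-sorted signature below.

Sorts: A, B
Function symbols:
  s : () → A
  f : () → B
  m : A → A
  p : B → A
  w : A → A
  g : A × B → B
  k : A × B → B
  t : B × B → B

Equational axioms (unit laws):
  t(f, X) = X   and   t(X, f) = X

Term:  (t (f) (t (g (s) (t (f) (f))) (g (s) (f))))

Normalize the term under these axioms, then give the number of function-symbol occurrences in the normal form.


1. (t (f) (t (g (s) (t (f) (f))) (g (s) (f))))  →  (t (g (s) (t (f) (f))) (g (s) (f)))
2. (t (g (s) (t (f) (f))) (g (s) (f)))  →  (t (g (s) (f)) (g (s) (f)))
normal form: (t (g (s) (f)) (g (s) (f)))

size = 7


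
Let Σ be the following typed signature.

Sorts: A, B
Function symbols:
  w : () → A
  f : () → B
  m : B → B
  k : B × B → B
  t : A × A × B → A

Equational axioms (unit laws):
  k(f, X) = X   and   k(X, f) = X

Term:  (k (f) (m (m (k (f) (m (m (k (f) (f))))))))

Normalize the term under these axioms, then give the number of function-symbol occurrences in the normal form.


size = 5

1. (k (f) (m (m (k (f) (m (m (k (f) (f))))))))  →  (m (m (k (f) (m (m (k (f) (f)))))))
2. (m (m (k (f) (m (m (k (f) (f)))))))  →  (m (m (m (m (k (f) (f))))))
3. (m (m (m (m (k (f) (f))))))  →  (m (m (m (m (f)))))
normal form: (m (m (m (m (f)))))


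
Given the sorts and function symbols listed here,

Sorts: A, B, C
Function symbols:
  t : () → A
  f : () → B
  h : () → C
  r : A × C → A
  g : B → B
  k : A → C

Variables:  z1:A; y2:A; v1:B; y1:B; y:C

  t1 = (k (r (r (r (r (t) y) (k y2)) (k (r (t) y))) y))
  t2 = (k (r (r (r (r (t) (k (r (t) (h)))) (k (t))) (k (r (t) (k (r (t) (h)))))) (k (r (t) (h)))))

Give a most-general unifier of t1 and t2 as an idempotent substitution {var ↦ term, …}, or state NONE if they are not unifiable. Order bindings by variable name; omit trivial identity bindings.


{y ↦ (k (r (t) (h))), y2 ↦ (t)}


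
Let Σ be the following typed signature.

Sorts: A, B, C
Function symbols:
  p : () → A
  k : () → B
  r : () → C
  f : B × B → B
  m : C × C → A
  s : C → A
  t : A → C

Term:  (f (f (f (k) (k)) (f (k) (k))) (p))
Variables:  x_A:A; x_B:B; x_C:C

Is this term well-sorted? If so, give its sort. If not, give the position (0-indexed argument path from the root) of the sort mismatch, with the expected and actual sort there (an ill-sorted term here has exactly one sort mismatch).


      (k) : B
      (k) : B
    (f (k) (k)) : B
      (k) : B
      (k) : B
    (f (k) (k)) : B
  (f (f (k) (k)) (f (k) (k))) : B
  (p) : A
(f (f (f (k) (k)) (f (k) (k))) (p)) : ✗ arg 1 at [1] has sort A, expected B

ill-sorted at position [1]: expected B, got A


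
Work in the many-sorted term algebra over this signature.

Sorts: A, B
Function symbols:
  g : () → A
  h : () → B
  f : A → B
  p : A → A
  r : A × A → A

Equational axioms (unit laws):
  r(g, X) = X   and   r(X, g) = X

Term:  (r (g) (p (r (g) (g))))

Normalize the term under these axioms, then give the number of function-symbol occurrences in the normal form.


1. (r (g) (p (r (g) (g))))  →  (p (r (g) (g)))
2. (p (r (g) (g)))  →  (p (g))
normal form: (p (g))

size = 2


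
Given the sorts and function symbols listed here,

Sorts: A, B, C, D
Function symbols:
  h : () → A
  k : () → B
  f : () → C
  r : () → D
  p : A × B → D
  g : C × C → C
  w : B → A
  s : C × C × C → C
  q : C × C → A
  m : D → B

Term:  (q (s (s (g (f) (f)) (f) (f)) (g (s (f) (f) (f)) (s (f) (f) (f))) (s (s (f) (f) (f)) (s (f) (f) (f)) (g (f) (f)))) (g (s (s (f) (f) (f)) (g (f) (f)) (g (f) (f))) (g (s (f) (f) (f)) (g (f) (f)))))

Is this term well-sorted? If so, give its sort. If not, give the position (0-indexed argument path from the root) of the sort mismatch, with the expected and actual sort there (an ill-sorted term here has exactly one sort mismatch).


        (f) : C
        (f) : C
      (g (f) (f)) : C
      (f) : C
      (f) : C
    (s (g (f) (f)) (f) (f)) : C
        (f) : C
        (f) : C
        (f) : C
      (s (f) (f) (f)) : C
        (f) : C
        (f) : C
        (f) : C
      (s (f) (f) (f)) : C
    (g (s (f) (f) (f)) (s (f) (f) (f))) : C
        (f) : C
        (f) : C
        (f) : C
      (s (f) (f) (f)) : C
        (f) : C
        (f) : C
        (f) : C
      (s (f) (f) (f)) : C
        (f) : C
        (f) : C
      (g (f) (f)) : C
    (s (s (f) (f) (f)) (s (f) (f) (f)) (g (f) (f))) : C
  (s (s (g (f) (f)) (f) (f)) (g (s (f) (f) (f)) (s (f) (f) (f))) (s (s (f) (f) (f)) (s (f) (f) (f)) (g (f) (f)))) : C
        (f) : C
        (f) : C
        (f) : C
      (s (f) (f) (f)) : C
        (f) : C
        (f) : C
      (g (f) (f)) : C
        (f) : C
        (f) : C
      (g (f) (f)) : C
    (s (s (f) (f) (f)) (g (f) (f)) (g (f) (f))) : C
        (f) : C
        (f) : C
        (f) : C
      (s (f) (f) (f)) : C
        (f) : C
        (f) : C
      (g (f) (f)) : C
    (g (s (f) (f) (f)) (g (f) (f))) : C
  (g (s (s (f) (f) (f)) (g (f) (f)) (g (f) (f))) (g (s (f) (f) (f)) (g (f) (f)))) : C
(q (s (s (g (f) (f)) (f) (f)) (g (s (f) (f) (f)) (s (f) (f) (f))) (s (s (f) (f) (f)) (s (f) (f) (f)) (g (f) (f)))) (g (s (s (f) (f) (f)) (g (f) (f)) (g (f) (f))) (g (s (f) (f) (f)) (g (f) (f))))) : A

well-sorted; sort = A
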